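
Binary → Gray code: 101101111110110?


Binary: 101101111110110
Gray code: G = B XOR (B >> 1)
B >> 1 = 010110111111011
101101111110110 XOR 010110111111011:
  1 XOR 0 = 1
  0 XOR 1 = 1
  1 XOR 0 = 1
  1 XOR 1 = 0
  0 XOR 1 = 1
  1 XOR 0 = 1
  1 XOR 1 = 0
  1 XOR 1 = 0
  1 XOR 1 = 0
  1 XOR 1 = 0
  1 XOR 1 = 0
  0 XOR 1 = 1
  1 XOR 0 = 1
  1 XOR 1 = 0
  0 XOR 1 = 1
= 111011000001101


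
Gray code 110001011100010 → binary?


Gray code: 110001011100010
MSB stays the same: 1
Each subsequent bit = prev_binary XOR current_gray:
  B[1] = 1 XOR 1 = 0
  B[2] = 0 XOR 0 = 0
  B[3] = 0 XOR 0 = 0
  B[4] = 0 XOR 0 = 0
  B[5] = 0 XOR 1 = 1
  B[6] = 1 XOR 0 = 1
  B[7] = 1 XOR 1 = 0
  B[8] = 0 XOR 1 = 1
  B[9] = 1 XOR 1 = 0
  B[10] = 0 XOR 0 = 0
  B[11] = 0 XOR 0 = 0
  B[12] = 0 XOR 0 = 0
  B[13] = 0 XOR 1 = 1
  B[14] = 1 XOR 0 = 1
= 100001101000011 (17219 decimal)


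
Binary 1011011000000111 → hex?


Group into 4-bit nibbles: 1011011000000111
  1011 = B
  0110 = 6
  0000 = 0
  0111 = 7
= 0xB607


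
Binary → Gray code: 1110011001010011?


Binary: 1110011001010011
Gray code: G = B XOR (B >> 1)
B >> 1 = 0111001100101001
1110011001010011 XOR 0111001100101001:
  1 XOR 0 = 1
  1 XOR 1 = 0
  1 XOR 1 = 0
  0 XOR 1 = 1
  0 XOR 0 = 0
  1 XOR 0 = 1
  1 XOR 1 = 0
  0 XOR 1 = 1
  0 XOR 0 = 0
  1 XOR 0 = 1
  0 XOR 1 = 1
  1 XOR 0 = 1
  0 XOR 1 = 1
  0 XOR 0 = 0
  1 XOR 0 = 1
  1 XOR 1 = 0
= 1001010101111010


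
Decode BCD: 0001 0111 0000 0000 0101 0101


Each 4-bit group → digit:
  0001 → 1
  0111 → 7
  0000 → 0
  0000 → 0
  0101 → 5
  0101 → 5
= 170055


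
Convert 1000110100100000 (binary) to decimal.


Positional values:
Bit 5: 1 × 2^5 = 32
Bit 8: 1 × 2^8 = 256
Bit 10: 1 × 2^10 = 1024
Bit 11: 1 × 2^11 = 2048
Bit 15: 1 × 2^15 = 32768
Sum = 32 + 256 + 1024 + 2048 + 32768
= 36128


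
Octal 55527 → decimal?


Positional values:
Position 0: 7 × 8^0 = 7
Position 1: 2 × 8^1 = 16
Position 2: 5 × 8^2 = 320
Position 3: 5 × 8^3 = 2560
Position 4: 5 × 8^4 = 20480
Sum = 7 + 16 + 320 + 2560 + 20480
= 23383


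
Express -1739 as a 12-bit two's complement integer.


Original: 011011001011
Step 1 - Invert all bits: 100100110100
Step 2 - Add 1: 100100110100 + 1
= 100100110101 (represents -1739)


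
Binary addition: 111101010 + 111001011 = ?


Align and add column by column (LSB to MSB, carry propagating):
  0111101010
+ 0111001011
  ----------
  col 0: 0 + 1 + 0 (carry in) = 1 → bit 1, carry out 0
  col 1: 1 + 1 + 0 (carry in) = 2 → bit 0, carry out 1
  col 2: 0 + 0 + 1 (carry in) = 1 → bit 1, carry out 0
  col 3: 1 + 1 + 0 (carry in) = 2 → bit 0, carry out 1
  col 4: 0 + 0 + 1 (carry in) = 1 → bit 1, carry out 0
  col 5: 1 + 0 + 0 (carry in) = 1 → bit 1, carry out 0
  col 6: 1 + 1 + 0 (carry in) = 2 → bit 0, carry out 1
  col 7: 1 + 1 + 1 (carry in) = 3 → bit 1, carry out 1
  col 8: 1 + 1 + 1 (carry in) = 3 → bit 1, carry out 1
  col 9: 0 + 0 + 1 (carry in) = 1 → bit 1, carry out 0
Reading bits MSB→LSB: 1110110101
Strip leading zeros: 1110110101
= 1110110101


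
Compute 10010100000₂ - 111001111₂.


Align and subtract column by column (LSB to MSB, borrowing when needed):
  10010100000
- 00111001111
  -----------
  col 0: (0 - 0 borrow-in) - 1 → borrow from next column: (0+2) - 1 = 1, borrow out 1
  col 1: (0 - 1 borrow-in) - 1 → borrow from next column: (-1+2) - 1 = 0, borrow out 1
  col 2: (0 - 1 borrow-in) - 1 → borrow from next column: (-1+2) - 1 = 0, borrow out 1
  col 3: (0 - 1 borrow-in) - 1 → borrow from next column: (-1+2) - 1 = 0, borrow out 1
  col 4: (0 - 1 borrow-in) - 0 → borrow from next column: (-1+2) - 0 = 1, borrow out 1
  col 5: (1 - 1 borrow-in) - 0 → 0 - 0 = 0, borrow out 0
  col 6: (0 - 0 borrow-in) - 1 → borrow from next column: (0+2) - 1 = 1, borrow out 1
  col 7: (1 - 1 borrow-in) - 1 → borrow from next column: (0+2) - 1 = 1, borrow out 1
  col 8: (0 - 1 borrow-in) - 1 → borrow from next column: (-1+2) - 1 = 0, borrow out 1
  col 9: (0 - 1 borrow-in) - 0 → borrow from next column: (-1+2) - 0 = 1, borrow out 1
  col 10: (1 - 1 borrow-in) - 0 → 0 - 0 = 0, borrow out 0
Reading bits MSB→LSB: 01011010001
Strip leading zeros: 1011010001
= 1011010001


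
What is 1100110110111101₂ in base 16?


Group into 4-bit nibbles: 1100110110111101
  1100 = C
  1101 = D
  1011 = B
  1101 = D
= 0xCDBD


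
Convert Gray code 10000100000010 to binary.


Gray code: 10000100000010
MSB stays the same: 1
Each subsequent bit = prev_binary XOR current_gray:
  B[1] = 1 XOR 0 = 1
  B[2] = 1 XOR 0 = 1
  B[3] = 1 XOR 0 = 1
  B[4] = 1 XOR 0 = 1
  B[5] = 1 XOR 1 = 0
  B[6] = 0 XOR 0 = 0
  B[7] = 0 XOR 0 = 0
  B[8] = 0 XOR 0 = 0
  B[9] = 0 XOR 0 = 0
  B[10] = 0 XOR 0 = 0
  B[11] = 0 XOR 0 = 0
  B[12] = 0 XOR 1 = 1
  B[13] = 1 XOR 0 = 1
= 11111000000011 (15875 decimal)


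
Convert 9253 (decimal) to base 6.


Divide by 6 repeatedly:
9253 ÷ 6 = 1542 remainder 1
1542 ÷ 6 = 257 remainder 0
257 ÷ 6 = 42 remainder 5
42 ÷ 6 = 7 remainder 0
7 ÷ 6 = 1 remainder 1
1 ÷ 6 = 0 remainder 1
Reading remainders bottom-up:
= 110501


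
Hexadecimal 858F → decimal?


Positional values:
Position 0: F × 16^0 = 15 × 1 = 15
Position 1: 8 × 16^1 = 8 × 16 = 128
Position 2: 5 × 16^2 = 5 × 256 = 1280
Position 3: 8 × 16^3 = 8 × 4096 = 32768
Sum = 15 + 128 + 1280 + 32768
= 34191


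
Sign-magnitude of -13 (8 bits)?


Sign bit: 1 (negative)
Magnitude: 13 = 0001101
= 10001101


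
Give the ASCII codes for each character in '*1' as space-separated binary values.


String: '*1'  (2 characters)
Per-character ASCII lookup:
  '*': special character: '*' = 42 → 101010
  '1': digits start at 48: '1' = 48 + 1 = 49 → 110001
= 101010 110001


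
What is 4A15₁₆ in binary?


Each hex digit → 4 binary bits:
  4 = 0100
  A = 1010
  1 = 0001
  5 = 0101
Concatenate: 0100 1010 0001 0101
= 0100101000010101


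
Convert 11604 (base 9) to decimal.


Positional values (base 9):
  4 × 9^0 = 4 × 1 = 4
  0 × 9^1 = 0 × 9 = 0
  6 × 9^2 = 6 × 81 = 486
  1 × 9^3 = 1 × 729 = 729
  1 × 9^4 = 1 × 6561 = 6561
Sum = 4 + 0 + 486 + 729 + 6561
= 7780


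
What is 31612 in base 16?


Divide by 16 repeatedly:
31612 ÷ 16 = 1975 remainder 12 (C)
1975 ÷ 16 = 123 remainder 7 (7)
123 ÷ 16 = 7 remainder 11 (B)
7 ÷ 16 = 0 remainder 7 (7)
Reading remainders bottom-up:
= 0x7B7C


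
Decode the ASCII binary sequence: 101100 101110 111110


Codes (binary): 101100 101110 111110
Per-code ASCII lookup:
  101100 = 44  (special character) → ','
  101110 = 46  (special character) → '.'
  111110 = 62  (special character) → '>'
= ',.>'


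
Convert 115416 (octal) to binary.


Each octal digit → 3 binary bits:
  1 = 001
  1 = 001
  5 = 101
  4 = 100
  1 = 001
  6 = 110
Concatenate: 001 001 101 100 001 110
= 001001101100001110


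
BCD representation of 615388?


Each digit → 4-bit binary:
  6 → 0110
  1 → 0001
  5 → 0101
  3 → 0011
  8 → 1000
  8 → 1000
= 0110 0001 0101 0011 1000 1000


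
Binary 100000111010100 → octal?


Group into 3-bit groups: 100000111010100
  100 = 4
  000 = 0
  111 = 7
  010 = 2
  100 = 4
= 0o40724


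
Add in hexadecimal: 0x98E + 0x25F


Align and add column by column (LSB to MSB, each column mod 16 with carry):
  098E
+ 025F
  ----
  col 0: E(14) + F(15) + 0 (carry in) = 29 → D(13), carry out 1
  col 1: 8(8) + 5(5) + 1 (carry in) = 14 → E(14), carry out 0
  col 2: 9(9) + 2(2) + 0 (carry in) = 11 → B(11), carry out 0
  col 3: 0(0) + 0(0) + 0 (carry in) = 0 → 0(0), carry out 0
Reading digits MSB→LSB: 0BED
Strip leading zeros: BED
= 0xBED


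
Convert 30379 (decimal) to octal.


Divide by 8 repeatedly:
30379 ÷ 8 = 3797 remainder 3
3797 ÷ 8 = 474 remainder 5
474 ÷ 8 = 59 remainder 2
59 ÷ 8 = 7 remainder 3
7 ÷ 8 = 0 remainder 7
Reading remainders bottom-up:
= 0o73253


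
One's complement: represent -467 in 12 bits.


Original: 000111010011
Invert all bits:
  bit 0: 0 → 1
  bit 1: 0 → 1
  bit 2: 0 → 1
  bit 3: 1 → 0
  bit 4: 1 → 0
  bit 5: 1 → 0
  bit 6: 0 → 1
  bit 7: 1 → 0
  bit 8: 0 → 1
  bit 9: 0 → 1
  bit 10: 1 → 0
  bit 11: 1 → 0
= 111000101100


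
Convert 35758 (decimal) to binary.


Divide by 2 repeatedly:
35758 ÷ 2 = 17879 remainder 0
17879 ÷ 2 = 8939 remainder 1
8939 ÷ 2 = 4469 remainder 1
4469 ÷ 2 = 2234 remainder 1
2234 ÷ 2 = 1117 remainder 0
1117 ÷ 2 = 558 remainder 1
558 ÷ 2 = 279 remainder 0
279 ÷ 2 = 139 remainder 1
139 ÷ 2 = 69 remainder 1
69 ÷ 2 = 34 remainder 1
34 ÷ 2 = 17 remainder 0
17 ÷ 2 = 8 remainder 1
8 ÷ 2 = 4 remainder 0
4 ÷ 2 = 2 remainder 0
2 ÷ 2 = 1 remainder 0
1 ÷ 2 = 0 remainder 1
Reading remainders bottom-up:
= 1000101110101110


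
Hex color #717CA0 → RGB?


Hex: #717CA0
R = 71₁₆ = 113
G = 7C₁₆ = 124
B = A0₁₆ = 160
= RGB(113, 124, 160)


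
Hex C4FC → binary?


Each hex digit → 4 binary bits:
  C = 1100
  4 = 0100
  F = 1111
  C = 1100
Concatenate: 1100 0100 1111 1100
= 1100010011111100


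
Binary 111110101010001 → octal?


Group into 3-bit groups: 111110101010001
  111 = 7
  110 = 6
  101 = 5
  010 = 2
  001 = 1
= 0o76521


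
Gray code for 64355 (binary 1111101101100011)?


Binary: 1111101101100011
Gray code: G = B XOR (B >> 1)
B >> 1 = 0111110110110001
1111101101100011 XOR 0111110110110001:
  1 XOR 0 = 1
  1 XOR 1 = 0
  1 XOR 1 = 0
  1 XOR 1 = 0
  1 XOR 1 = 0
  0 XOR 1 = 1
  1 XOR 0 = 1
  1 XOR 1 = 0
  0 XOR 1 = 1
  1 XOR 0 = 1
  1 XOR 1 = 0
  0 XOR 1 = 1
  0 XOR 0 = 0
  0 XOR 0 = 0
  1 XOR 0 = 1
  1 XOR 1 = 0
= 1000011011010010


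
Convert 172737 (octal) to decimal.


Positional values:
Position 0: 7 × 8^0 = 7
Position 1: 3 × 8^1 = 24
Position 2: 7 × 8^2 = 448
Position 3: 2 × 8^3 = 1024
Position 4: 7 × 8^4 = 28672
Position 5: 1 × 8^5 = 32768
Sum = 7 + 24 + 448 + 1024 + 28672 + 32768
= 62943


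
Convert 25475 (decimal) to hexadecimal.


Divide by 16 repeatedly:
25475 ÷ 16 = 1592 remainder 3 (3)
1592 ÷ 16 = 99 remainder 8 (8)
99 ÷ 16 = 6 remainder 3 (3)
6 ÷ 16 = 0 remainder 6 (6)
Reading remainders bottom-up:
= 0x6383


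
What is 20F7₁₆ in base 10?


Positional values:
Position 0: 7 × 16^0 = 7 × 1 = 7
Position 1: F × 16^1 = 15 × 16 = 240
Position 2: 0 × 16^2 = 0 × 256 = 0
Position 3: 2 × 16^3 = 2 × 4096 = 8192
Sum = 7 + 240 + 0 + 8192
= 8439


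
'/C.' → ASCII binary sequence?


String: '/C.'  (3 characters)
Per-character ASCII lookup:
  '/': special character: '/' = 47 → 101111
  'C': uppercase starts at 65: 'C' = 65 + 2 = 67 → 1000011
  '.': special character: '.' = 46 → 101110
= 101111 1000011 101110


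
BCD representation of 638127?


Each digit → 4-bit binary:
  6 → 0110
  3 → 0011
  8 → 1000
  1 → 0001
  2 → 0010
  7 → 0111
= 0110 0011 1000 0001 0010 0111


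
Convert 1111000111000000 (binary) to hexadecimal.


Group into 4-bit nibbles: 1111000111000000
  1111 = F
  0001 = 1
  1100 = C
  0000 = 0
= 0xF1C0


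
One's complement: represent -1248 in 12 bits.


Original: 010011100000
Invert all bits:
  bit 0: 0 → 1
  bit 1: 1 → 0
  bit 2: 0 → 1
  bit 3: 0 → 1
  bit 4: 1 → 0
  bit 5: 1 → 0
  bit 6: 1 → 0
  bit 7: 0 → 1
  bit 8: 0 → 1
  bit 9: 0 → 1
  bit 10: 0 → 1
  bit 11: 0 → 1
= 101100011111


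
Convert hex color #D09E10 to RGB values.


Hex: #D09E10
R = D0₁₆ = 208
G = 9E₁₆ = 158
B = 10₁₆ = 16
= RGB(208, 158, 16)


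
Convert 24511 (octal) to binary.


Each octal digit → 3 binary bits:
  2 = 010
  4 = 100
  5 = 101
  1 = 001
  1 = 001
Concatenate: 010 100 101 001 001
= 010100101001001


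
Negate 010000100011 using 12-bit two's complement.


Original: 010000100011
Step 1 - Invert all bits: 101111011100
Step 2 - Add 1: 101111011100 + 1
= 101111011101 (represents -1059)


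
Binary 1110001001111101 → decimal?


Positional values:
Bit 0: 1 × 2^0 = 1
Bit 2: 1 × 2^2 = 4
Bit 3: 1 × 2^3 = 8
Bit 4: 1 × 2^4 = 16
Bit 5: 1 × 2^5 = 32
Bit 6: 1 × 2^6 = 64
Bit 9: 1 × 2^9 = 512
Bit 13: 1 × 2^13 = 8192
Bit 14: 1 × 2^14 = 16384
Bit 15: 1 × 2^15 = 32768
Sum = 1 + 4 + 8 + 16 + 32 + 64 + 512 + 8192 + 16384 + 32768
= 57981


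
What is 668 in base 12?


Divide by 12 repeatedly:
668 ÷ 12 = 55 remainder 8
55 ÷ 12 = 4 remainder 7
4 ÷ 12 = 0 remainder 4
Reading remainders bottom-up:
= 478


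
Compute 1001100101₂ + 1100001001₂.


Align and add column by column (LSB to MSB, carry propagating):
  01001100101
+ 01100001001
  -----------
  col 0: 1 + 1 + 0 (carry in) = 2 → bit 0, carry out 1
  col 1: 0 + 0 + 1 (carry in) = 1 → bit 1, carry out 0
  col 2: 1 + 0 + 0 (carry in) = 1 → bit 1, carry out 0
  col 3: 0 + 1 + 0 (carry in) = 1 → bit 1, carry out 0
  col 4: 0 + 0 + 0 (carry in) = 0 → bit 0, carry out 0
  col 5: 1 + 0 + 0 (carry in) = 1 → bit 1, carry out 0
  col 6: 1 + 0 + 0 (carry in) = 1 → bit 1, carry out 0
  col 7: 0 + 0 + 0 (carry in) = 0 → bit 0, carry out 0
  col 8: 0 + 1 + 0 (carry in) = 1 → bit 1, carry out 0
  col 9: 1 + 1 + 0 (carry in) = 2 → bit 0, carry out 1
  col 10: 0 + 0 + 1 (carry in) = 1 → bit 1, carry out 0
Reading bits MSB→LSB: 10101101110
Strip leading zeros: 10101101110
= 10101101110


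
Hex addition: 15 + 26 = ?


Align and add column by column (LSB to MSB, each column mod 16 with carry):
  015
+ 026
  ---
  col 0: 5(5) + 6(6) + 0 (carry in) = 11 → B(11), carry out 0
  col 1: 1(1) + 2(2) + 0 (carry in) = 3 → 3(3), carry out 0
  col 2: 0(0) + 0(0) + 0 (carry in) = 0 → 0(0), carry out 0
Reading digits MSB→LSB: 03B
Strip leading zeros: 3B
= 0x3B


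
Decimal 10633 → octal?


Divide by 8 repeatedly:
10633 ÷ 8 = 1329 remainder 1
1329 ÷ 8 = 166 remainder 1
166 ÷ 8 = 20 remainder 6
20 ÷ 8 = 2 remainder 4
2 ÷ 8 = 0 remainder 2
Reading remainders bottom-up:
= 0o24611


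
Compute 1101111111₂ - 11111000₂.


Align and subtract column by column (LSB to MSB, borrowing when needed):
  1101111111
- 0011111000
  ----------
  col 0: (1 - 0 borrow-in) - 0 → 1 - 0 = 1, borrow out 0
  col 1: (1 - 0 borrow-in) - 0 → 1 - 0 = 1, borrow out 0
  col 2: (1 - 0 borrow-in) - 0 → 1 - 0 = 1, borrow out 0
  col 3: (1 - 0 borrow-in) - 1 → 1 - 1 = 0, borrow out 0
  col 4: (1 - 0 borrow-in) - 1 → 1 - 1 = 0, borrow out 0
  col 5: (1 - 0 borrow-in) - 1 → 1 - 1 = 0, borrow out 0
  col 6: (1 - 0 borrow-in) - 1 → 1 - 1 = 0, borrow out 0
  col 7: (0 - 0 borrow-in) - 1 → borrow from next column: (0+2) - 1 = 1, borrow out 1
  col 8: (1 - 1 borrow-in) - 0 → 0 - 0 = 0, borrow out 0
  col 9: (1 - 0 borrow-in) - 0 → 1 - 0 = 1, borrow out 0
Reading bits MSB→LSB: 1010000111
Strip leading zeros: 1010000111
= 1010000111


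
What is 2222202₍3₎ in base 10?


Positional values (base 3):
  2 × 3^0 = 2 × 1 = 2
  0 × 3^1 = 0 × 3 = 0
  2 × 3^2 = 2 × 9 = 18
  2 × 3^3 = 2 × 27 = 54
  2 × 3^4 = 2 × 81 = 162
  2 × 3^5 = 2 × 243 = 486
  2 × 3^6 = 2 × 729 = 1458
Sum = 2 + 0 + 18 + 54 + 162 + 486 + 1458
= 2180


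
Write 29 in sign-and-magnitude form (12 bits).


Sign bit: 0 (positive)
Magnitude: 29 = 00000011101
= 000000011101


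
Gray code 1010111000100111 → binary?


Gray code: 1010111000100111
MSB stays the same: 1
Each subsequent bit = prev_binary XOR current_gray:
  B[1] = 1 XOR 0 = 1
  B[2] = 1 XOR 1 = 0
  B[3] = 0 XOR 0 = 0
  B[4] = 0 XOR 1 = 1
  B[5] = 1 XOR 1 = 0
  B[6] = 0 XOR 1 = 1
  B[7] = 1 XOR 0 = 1
  B[8] = 1 XOR 0 = 1
  B[9] = 1 XOR 0 = 1
  B[10] = 1 XOR 1 = 0
  B[11] = 0 XOR 0 = 0
  B[12] = 0 XOR 0 = 0
  B[13] = 0 XOR 1 = 1
  B[14] = 1 XOR 1 = 0
  B[15] = 0 XOR 1 = 1
= 1100101111000101 (52165 decimal)


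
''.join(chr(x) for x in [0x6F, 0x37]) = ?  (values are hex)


Codes (hex): 0x6F 0x37
Per-code ASCII lookup:
  0x6F = 111  (range 97-122: lowercase, 111 - 97 = 14) → 'o'
  0x37 = 55  (range 48-57: digits, 55 - 48 = 7) → '7'
= 'o7'


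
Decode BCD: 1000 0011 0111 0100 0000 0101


Each 4-bit group → digit:
  1000 → 8
  0011 → 3
  0111 → 7
  0100 → 4
  0000 → 0
  0101 → 5
= 837405


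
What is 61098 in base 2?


Divide by 2 repeatedly:
61098 ÷ 2 = 30549 remainder 0
30549 ÷ 2 = 15274 remainder 1
15274 ÷ 2 = 7637 remainder 0
7637 ÷ 2 = 3818 remainder 1
3818 ÷ 2 = 1909 remainder 0
1909 ÷ 2 = 954 remainder 1
954 ÷ 2 = 477 remainder 0
477 ÷ 2 = 238 remainder 1
238 ÷ 2 = 119 remainder 0
119 ÷ 2 = 59 remainder 1
59 ÷ 2 = 29 remainder 1
29 ÷ 2 = 14 remainder 1
14 ÷ 2 = 7 remainder 0
7 ÷ 2 = 3 remainder 1
3 ÷ 2 = 1 remainder 1
1 ÷ 2 = 0 remainder 1
Reading remainders bottom-up:
= 1110111010101010


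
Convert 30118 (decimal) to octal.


Divide by 8 repeatedly:
30118 ÷ 8 = 3764 remainder 6
3764 ÷ 8 = 470 remainder 4
470 ÷ 8 = 58 remainder 6
58 ÷ 8 = 7 remainder 2
7 ÷ 8 = 0 remainder 7
Reading remainders bottom-up:
= 0o72646


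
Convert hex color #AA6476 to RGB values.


Hex: #AA6476
R = AA₁₆ = 170
G = 64₁₆ = 100
B = 76₁₆ = 118
= RGB(170, 100, 118)


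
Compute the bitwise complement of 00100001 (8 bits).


Original: 00100001
Invert all bits:
  bit 0: 0 → 1
  bit 1: 0 → 1
  bit 2: 1 → 0
  bit 3: 0 → 1
  bit 4: 0 → 1
  bit 5: 0 → 1
  bit 6: 0 → 1
  bit 7: 1 → 0
= 11011110


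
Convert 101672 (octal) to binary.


Each octal digit → 3 binary bits:
  1 = 001
  0 = 000
  1 = 001
  6 = 110
  7 = 111
  2 = 010
Concatenate: 001 000 001 110 111 010
= 001000001110111010


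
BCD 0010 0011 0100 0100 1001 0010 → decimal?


Each 4-bit group → digit:
  0010 → 2
  0011 → 3
  0100 → 4
  0100 → 4
  1001 → 9
  0010 → 2
= 234492


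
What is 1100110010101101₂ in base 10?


Positional values:
Bit 0: 1 × 2^0 = 1
Bit 2: 1 × 2^2 = 4
Bit 3: 1 × 2^3 = 8
Bit 5: 1 × 2^5 = 32
Bit 7: 1 × 2^7 = 128
Bit 10: 1 × 2^10 = 1024
Bit 11: 1 × 2^11 = 2048
Bit 14: 1 × 2^14 = 16384
Bit 15: 1 × 2^15 = 32768
Sum = 1 + 4 + 8 + 32 + 128 + 1024 + 2048 + 16384 + 32768
= 52397


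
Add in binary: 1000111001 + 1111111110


Align and add column by column (LSB to MSB, carry propagating):
  01000111001
+ 01111111110
  -----------
  col 0: 1 + 0 + 0 (carry in) = 1 → bit 1, carry out 0
  col 1: 0 + 1 + 0 (carry in) = 1 → bit 1, carry out 0
  col 2: 0 + 1 + 0 (carry in) = 1 → bit 1, carry out 0
  col 3: 1 + 1 + 0 (carry in) = 2 → bit 0, carry out 1
  col 4: 1 + 1 + 1 (carry in) = 3 → bit 1, carry out 1
  col 5: 1 + 1 + 1 (carry in) = 3 → bit 1, carry out 1
  col 6: 0 + 1 + 1 (carry in) = 2 → bit 0, carry out 1
  col 7: 0 + 1 + 1 (carry in) = 2 → bit 0, carry out 1
  col 8: 0 + 1 + 1 (carry in) = 2 → bit 0, carry out 1
  col 9: 1 + 1 + 1 (carry in) = 3 → bit 1, carry out 1
  col 10: 0 + 0 + 1 (carry in) = 1 → bit 1, carry out 0
Reading bits MSB→LSB: 11000110111
Strip leading zeros: 11000110111
= 11000110111


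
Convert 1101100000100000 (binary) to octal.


Group into 3-bit groups: 001101100000100000
  001 = 1
  101 = 5
  100 = 4
  000 = 0
  100 = 4
  000 = 0
= 0o154040


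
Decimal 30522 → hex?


Divide by 16 repeatedly:
30522 ÷ 16 = 1907 remainder 10 (A)
1907 ÷ 16 = 119 remainder 3 (3)
119 ÷ 16 = 7 remainder 7 (7)
7 ÷ 16 = 0 remainder 7 (7)
Reading remainders bottom-up:
= 0x773A


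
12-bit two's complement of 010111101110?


Original: 010111101110
Step 1 - Invert all bits: 101000010001
Step 2 - Add 1: 101000010001 + 1
= 101000010010 (represents -1518)


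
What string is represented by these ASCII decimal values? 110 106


Codes (decimal): 110 106
Per-code ASCII lookup:
  110  (range 97-122: lowercase, 110 - 97 = 13) → 'n'
  106  (range 97-122: lowercase, 106 - 97 = 9) → 'j'
= 'nj'


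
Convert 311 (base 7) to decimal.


Positional values (base 7):
  1 × 7^0 = 1 × 1 = 1
  1 × 7^1 = 1 × 7 = 7
  3 × 7^2 = 3 × 49 = 147
Sum = 1 + 7 + 147
= 155


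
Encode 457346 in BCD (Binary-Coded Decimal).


Each digit → 4-bit binary:
  4 → 0100
  5 → 0101
  7 → 0111
  3 → 0011
  4 → 0100
  6 → 0110
= 0100 0101 0111 0011 0100 0110


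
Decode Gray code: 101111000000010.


Gray code: 101111000000010
MSB stays the same: 1
Each subsequent bit = prev_binary XOR current_gray:
  B[1] = 1 XOR 0 = 1
  B[2] = 1 XOR 1 = 0
  B[3] = 0 XOR 1 = 1
  B[4] = 1 XOR 1 = 0
  B[5] = 0 XOR 1 = 1
  B[6] = 1 XOR 0 = 1
  B[7] = 1 XOR 0 = 1
  B[8] = 1 XOR 0 = 1
  B[9] = 1 XOR 0 = 1
  B[10] = 1 XOR 0 = 1
  B[11] = 1 XOR 0 = 1
  B[12] = 1 XOR 0 = 1
  B[13] = 1 XOR 1 = 0
  B[14] = 0 XOR 0 = 0
= 110101111111100 (27644 decimal)


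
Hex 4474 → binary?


Each hex digit → 4 binary bits:
  4 = 0100
  4 = 0100
  7 = 0111
  4 = 0100
Concatenate: 0100 0100 0111 0100
= 0100010001110100


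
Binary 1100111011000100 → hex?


Group into 4-bit nibbles: 1100111011000100
  1100 = C
  1110 = E
  1100 = C
  0100 = 4
= 0xCEC4


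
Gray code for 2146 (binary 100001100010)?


Binary: 100001100010
Gray code: G = B XOR (B >> 1)
B >> 1 = 010000110001
100001100010 XOR 010000110001:
  1 XOR 0 = 1
  0 XOR 1 = 1
  0 XOR 0 = 0
  0 XOR 0 = 0
  0 XOR 0 = 0
  1 XOR 0 = 1
  1 XOR 1 = 0
  0 XOR 1 = 1
  0 XOR 0 = 0
  0 XOR 0 = 0
  1 XOR 0 = 1
  0 XOR 1 = 1
= 110001010011


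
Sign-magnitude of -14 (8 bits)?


Sign bit: 1 (negative)
Magnitude: 14 = 0001110
= 10001110


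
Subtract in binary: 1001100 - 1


Align and subtract column by column (LSB to MSB, borrowing when needed):
  1001100
- 0000001
  -------
  col 0: (0 - 0 borrow-in) - 1 → borrow from next column: (0+2) - 1 = 1, borrow out 1
  col 1: (0 - 1 borrow-in) - 0 → borrow from next column: (-1+2) - 0 = 1, borrow out 1
  col 2: (1 - 1 borrow-in) - 0 → 0 - 0 = 0, borrow out 0
  col 3: (1 - 0 borrow-in) - 0 → 1 - 0 = 1, borrow out 0
  col 4: (0 - 0 borrow-in) - 0 → 0 - 0 = 0, borrow out 0
  col 5: (0 - 0 borrow-in) - 0 → 0 - 0 = 0, borrow out 0
  col 6: (1 - 0 borrow-in) - 0 → 1 - 0 = 1, borrow out 0
Reading bits MSB→LSB: 1001011
Strip leading zeros: 1001011
= 1001011


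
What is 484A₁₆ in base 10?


Positional values:
Position 0: A × 16^0 = 10 × 1 = 10
Position 1: 4 × 16^1 = 4 × 16 = 64
Position 2: 8 × 16^2 = 8 × 256 = 2048
Position 3: 4 × 16^3 = 4 × 4096 = 16384
Sum = 10 + 64 + 2048 + 16384
= 18506


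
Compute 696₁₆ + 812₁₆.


Align and add column by column (LSB to MSB, each column mod 16 with carry):
  0696
+ 0812
  ----
  col 0: 6(6) + 2(2) + 0 (carry in) = 8 → 8(8), carry out 0
  col 1: 9(9) + 1(1) + 0 (carry in) = 10 → A(10), carry out 0
  col 2: 6(6) + 8(8) + 0 (carry in) = 14 → E(14), carry out 0
  col 3: 0(0) + 0(0) + 0 (carry in) = 0 → 0(0), carry out 0
Reading digits MSB→LSB: 0EA8
Strip leading zeros: EA8
= 0xEA8


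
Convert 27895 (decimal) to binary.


Divide by 2 repeatedly:
27895 ÷ 2 = 13947 remainder 1
13947 ÷ 2 = 6973 remainder 1
6973 ÷ 2 = 3486 remainder 1
3486 ÷ 2 = 1743 remainder 0
1743 ÷ 2 = 871 remainder 1
871 ÷ 2 = 435 remainder 1
435 ÷ 2 = 217 remainder 1
217 ÷ 2 = 108 remainder 1
108 ÷ 2 = 54 remainder 0
54 ÷ 2 = 27 remainder 0
27 ÷ 2 = 13 remainder 1
13 ÷ 2 = 6 remainder 1
6 ÷ 2 = 3 remainder 0
3 ÷ 2 = 1 remainder 1
1 ÷ 2 = 0 remainder 1
Reading remainders bottom-up:
= 110110011110111


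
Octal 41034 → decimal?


Positional values:
Position 0: 4 × 8^0 = 4
Position 1: 3 × 8^1 = 24
Position 2: 0 × 8^2 = 0
Position 3: 1 × 8^3 = 512
Position 4: 4 × 8^4 = 16384
Sum = 4 + 24 + 0 + 512 + 16384
= 16924


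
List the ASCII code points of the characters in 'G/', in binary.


String: 'G/'  (2 characters)
Per-character ASCII lookup:
  'G': uppercase starts at 65: 'G' = 65 + 6 = 71 → 1000111
  '/': special character: '/' = 47 → 101111
= 1000111 101111


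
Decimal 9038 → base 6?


Divide by 6 repeatedly:
9038 ÷ 6 = 1506 remainder 2
1506 ÷ 6 = 251 remainder 0
251 ÷ 6 = 41 remainder 5
41 ÷ 6 = 6 remainder 5
6 ÷ 6 = 1 remainder 0
1 ÷ 6 = 0 remainder 1
Reading remainders bottom-up:
= 105502


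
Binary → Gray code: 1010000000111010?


Binary: 1010000000111010
Gray code: G = B XOR (B >> 1)
B >> 1 = 0101000000011101
1010000000111010 XOR 0101000000011101:
  1 XOR 0 = 1
  0 XOR 1 = 1
  1 XOR 0 = 1
  0 XOR 1 = 1
  0 XOR 0 = 0
  0 XOR 0 = 0
  0 XOR 0 = 0
  0 XOR 0 = 0
  0 XOR 0 = 0
  0 XOR 0 = 0
  1 XOR 0 = 1
  1 XOR 1 = 0
  1 XOR 1 = 0
  0 XOR 1 = 1
  1 XOR 0 = 1
  0 XOR 1 = 1
= 1111000000100111


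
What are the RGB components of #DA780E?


Hex: #DA780E
R = DA₁₆ = 218
G = 78₁₆ = 120
B = 0E₁₆ = 14
= RGB(218, 120, 14)


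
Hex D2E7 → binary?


Each hex digit → 4 binary bits:
  D = 1101
  2 = 0010
  E = 1110
  7 = 0111
Concatenate: 1101 0010 1110 0111
= 1101001011100111


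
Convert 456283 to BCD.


Each digit → 4-bit binary:
  4 → 0100
  5 → 0101
  6 → 0110
  2 → 0010
  8 → 1000
  3 → 0011
= 0100 0101 0110 0010 1000 0011


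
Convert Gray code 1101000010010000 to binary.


Gray code: 1101000010010000
MSB stays the same: 1
Each subsequent bit = prev_binary XOR current_gray:
  B[1] = 1 XOR 1 = 0
  B[2] = 0 XOR 0 = 0
  B[3] = 0 XOR 1 = 1
  B[4] = 1 XOR 0 = 1
  B[5] = 1 XOR 0 = 1
  B[6] = 1 XOR 0 = 1
  B[7] = 1 XOR 0 = 1
  B[8] = 1 XOR 1 = 0
  B[9] = 0 XOR 0 = 0
  B[10] = 0 XOR 0 = 0
  B[11] = 0 XOR 1 = 1
  B[12] = 1 XOR 0 = 1
  B[13] = 1 XOR 0 = 1
  B[14] = 1 XOR 0 = 1
  B[15] = 1 XOR 0 = 1
= 1001111100011111 (40735 decimal)


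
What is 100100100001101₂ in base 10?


Positional values:
Bit 0: 1 × 2^0 = 1
Bit 2: 1 × 2^2 = 4
Bit 3: 1 × 2^3 = 8
Bit 8: 1 × 2^8 = 256
Bit 11: 1 × 2^11 = 2048
Bit 14: 1 × 2^14 = 16384
Sum = 1 + 4 + 8 + 256 + 2048 + 16384
= 18701


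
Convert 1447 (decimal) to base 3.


Divide by 3 repeatedly:
1447 ÷ 3 = 482 remainder 1
482 ÷ 3 = 160 remainder 2
160 ÷ 3 = 53 remainder 1
53 ÷ 3 = 17 remainder 2
17 ÷ 3 = 5 remainder 2
5 ÷ 3 = 1 remainder 2
1 ÷ 3 = 0 remainder 1
Reading remainders bottom-up:
= 1222121


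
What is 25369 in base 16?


Divide by 16 repeatedly:
25369 ÷ 16 = 1585 remainder 9 (9)
1585 ÷ 16 = 99 remainder 1 (1)
99 ÷ 16 = 6 remainder 3 (3)
6 ÷ 16 = 0 remainder 6 (6)
Reading remainders bottom-up:
= 0x6319


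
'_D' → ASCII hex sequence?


String: '_D'  (2 characters)
Per-character ASCII lookup:
  '_': special character: '_' = 95 → 0x5F
  'D': uppercase starts at 65: 'D' = 65 + 3 = 68 → 0x44
= 0x5F 0x44


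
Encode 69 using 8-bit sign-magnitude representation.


Sign bit: 0 (positive)
Magnitude: 69 = 1000101
= 01000101


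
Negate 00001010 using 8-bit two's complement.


Original: 00001010
Step 1 - Invert all bits: 11110101
Step 2 - Add 1: 11110101 + 1
= 11110110 (represents -10)


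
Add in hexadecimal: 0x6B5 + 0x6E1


Align and add column by column (LSB to MSB, each column mod 16 with carry):
  06B5
+ 06E1
  ----
  col 0: 5(5) + 1(1) + 0 (carry in) = 6 → 6(6), carry out 0
  col 1: B(11) + E(14) + 0 (carry in) = 25 → 9(9), carry out 1
  col 2: 6(6) + 6(6) + 1 (carry in) = 13 → D(13), carry out 0
  col 3: 0(0) + 0(0) + 0 (carry in) = 0 → 0(0), carry out 0
Reading digits MSB→LSB: 0D96
Strip leading zeros: D96
= 0xD96


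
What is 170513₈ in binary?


Each octal digit → 3 binary bits:
  1 = 001
  7 = 111
  0 = 000
  5 = 101
  1 = 001
  3 = 011
Concatenate: 001 111 000 101 001 011
= 001111000101001011


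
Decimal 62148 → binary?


Divide by 2 repeatedly:
62148 ÷ 2 = 31074 remainder 0
31074 ÷ 2 = 15537 remainder 0
15537 ÷ 2 = 7768 remainder 1
7768 ÷ 2 = 3884 remainder 0
3884 ÷ 2 = 1942 remainder 0
1942 ÷ 2 = 971 remainder 0
971 ÷ 2 = 485 remainder 1
485 ÷ 2 = 242 remainder 1
242 ÷ 2 = 121 remainder 0
121 ÷ 2 = 60 remainder 1
60 ÷ 2 = 30 remainder 0
30 ÷ 2 = 15 remainder 0
15 ÷ 2 = 7 remainder 1
7 ÷ 2 = 3 remainder 1
3 ÷ 2 = 1 remainder 1
1 ÷ 2 = 0 remainder 1
Reading remainders bottom-up:
= 1111001011000100


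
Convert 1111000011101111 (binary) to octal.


Group into 3-bit groups: 001111000011101111
  001 = 1
  111 = 7
  000 = 0
  011 = 3
  101 = 5
  111 = 7
= 0o170357


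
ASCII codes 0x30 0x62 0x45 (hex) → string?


Codes (hex): 0x30 0x62 0x45
Per-code ASCII lookup:
  0x30 = 48  (range 48-57: digits, 48 - 48 = 0) → '0'
  0x62 = 98  (range 97-122: lowercase, 98 - 97 = 1) → 'b'
  0x45 = 69  (range 65-90: uppercase, 69 - 65 = 4) → 'E'
= '0bE'


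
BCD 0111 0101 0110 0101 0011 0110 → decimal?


Each 4-bit group → digit:
  0111 → 7
  0101 → 5
  0110 → 6
  0101 → 5
  0011 → 3
  0110 → 6
= 756536


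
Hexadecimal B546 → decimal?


Positional values:
Position 0: 6 × 16^0 = 6 × 1 = 6
Position 1: 4 × 16^1 = 4 × 16 = 64
Position 2: 5 × 16^2 = 5 × 256 = 1280
Position 3: B × 16^3 = 11 × 4096 = 45056
Sum = 6 + 64 + 1280 + 45056
= 46406


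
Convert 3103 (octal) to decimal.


Positional values:
Position 0: 3 × 8^0 = 3
Position 1: 0 × 8^1 = 0
Position 2: 1 × 8^2 = 64
Position 3: 3 × 8^3 = 1536
Sum = 3 + 0 + 64 + 1536
= 1603


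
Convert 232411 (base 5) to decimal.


Positional values (base 5):
  1 × 5^0 = 1 × 1 = 1
  1 × 5^1 = 1 × 5 = 5
  4 × 5^2 = 4 × 25 = 100
  2 × 5^3 = 2 × 125 = 250
  3 × 5^4 = 3 × 625 = 1875
  2 × 5^5 = 2 × 3125 = 6250
Sum = 1 + 5 + 100 + 250 + 1875 + 6250
= 8481


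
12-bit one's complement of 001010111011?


Original: 001010111011
Invert all bits:
  bit 0: 0 → 1
  bit 1: 0 → 1
  bit 2: 1 → 0
  bit 3: 0 → 1
  bit 4: 1 → 0
  bit 5: 0 → 1
  bit 6: 1 → 0
  bit 7: 1 → 0
  bit 8: 1 → 0
  bit 9: 0 → 1
  bit 10: 1 → 0
  bit 11: 1 → 0
= 110101000100


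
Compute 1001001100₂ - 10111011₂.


Align and subtract column by column (LSB to MSB, borrowing when needed):
  1001001100
- 0010111011
  ----------
  col 0: (0 - 0 borrow-in) - 1 → borrow from next column: (0+2) - 1 = 1, borrow out 1
  col 1: (0 - 1 borrow-in) - 1 → borrow from next column: (-1+2) - 1 = 0, borrow out 1
  col 2: (1 - 1 borrow-in) - 0 → 0 - 0 = 0, borrow out 0
  col 3: (1 - 0 borrow-in) - 1 → 1 - 1 = 0, borrow out 0
  col 4: (0 - 0 borrow-in) - 1 → borrow from next column: (0+2) - 1 = 1, borrow out 1
  col 5: (0 - 1 borrow-in) - 1 → borrow from next column: (-1+2) - 1 = 0, borrow out 1
  col 6: (1 - 1 borrow-in) - 0 → 0 - 0 = 0, borrow out 0
  col 7: (0 - 0 borrow-in) - 1 → borrow from next column: (0+2) - 1 = 1, borrow out 1
  col 8: (0 - 1 borrow-in) - 0 → borrow from next column: (-1+2) - 0 = 1, borrow out 1
  col 9: (1 - 1 borrow-in) - 0 → 0 - 0 = 0, borrow out 0
Reading bits MSB→LSB: 0110010001
Strip leading zeros: 110010001
= 110010001


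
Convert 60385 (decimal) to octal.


Divide by 8 repeatedly:
60385 ÷ 8 = 7548 remainder 1
7548 ÷ 8 = 943 remainder 4
943 ÷ 8 = 117 remainder 7
117 ÷ 8 = 14 remainder 5
14 ÷ 8 = 1 remainder 6
1 ÷ 8 = 0 remainder 1
Reading remainders bottom-up:
= 0o165741


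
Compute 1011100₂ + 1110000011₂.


Align and add column by column (LSB to MSB, carry propagating):
  00001011100
+ 01110000011
  -----------
  col 0: 0 + 1 + 0 (carry in) = 1 → bit 1, carry out 0
  col 1: 0 + 1 + 0 (carry in) = 1 → bit 1, carry out 0
  col 2: 1 + 0 + 0 (carry in) = 1 → bit 1, carry out 0
  col 3: 1 + 0 + 0 (carry in) = 1 → bit 1, carry out 0
  col 4: 1 + 0 + 0 (carry in) = 1 → bit 1, carry out 0
  col 5: 0 + 0 + 0 (carry in) = 0 → bit 0, carry out 0
  col 6: 1 + 0 + 0 (carry in) = 1 → bit 1, carry out 0
  col 7: 0 + 1 + 0 (carry in) = 1 → bit 1, carry out 0
  col 8: 0 + 1 + 0 (carry in) = 1 → bit 1, carry out 0
  col 9: 0 + 1 + 0 (carry in) = 1 → bit 1, carry out 0
  col 10: 0 + 0 + 0 (carry in) = 0 → bit 0, carry out 0
Reading bits MSB→LSB: 01111011111
Strip leading zeros: 1111011111
= 1111011111


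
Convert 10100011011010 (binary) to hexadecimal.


Group into 4-bit nibbles: 0010100011011010
  0010 = 2
  1000 = 8
  1101 = D
  1010 = A
= 0x28DA


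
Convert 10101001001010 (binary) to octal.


Group into 3-bit groups: 010101001001010
  010 = 2
  101 = 5
  001 = 1
  001 = 1
  010 = 2
= 0o25112


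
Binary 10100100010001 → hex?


Group into 4-bit nibbles: 0010100100010001
  0010 = 2
  1001 = 9
  0001 = 1
  0001 = 1
= 0x2911


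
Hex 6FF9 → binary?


Each hex digit → 4 binary bits:
  6 = 0110
  F = 1111
  F = 1111
  9 = 1001
Concatenate: 0110 1111 1111 1001
= 0110111111111001


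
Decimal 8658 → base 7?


Divide by 7 repeatedly:
8658 ÷ 7 = 1236 remainder 6
1236 ÷ 7 = 176 remainder 4
176 ÷ 7 = 25 remainder 1
25 ÷ 7 = 3 remainder 4
3 ÷ 7 = 0 remainder 3
Reading remainders bottom-up:
= 34146


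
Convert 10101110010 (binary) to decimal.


Positional values:
Bit 1: 1 × 2^1 = 2
Bit 4: 1 × 2^4 = 16
Bit 5: 1 × 2^5 = 32
Bit 6: 1 × 2^6 = 64
Bit 8: 1 × 2^8 = 256
Bit 10: 1 × 2^10 = 1024
Sum = 2 + 16 + 32 + 64 + 256 + 1024
= 1394


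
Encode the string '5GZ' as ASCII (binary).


String: '5GZ'  (3 characters)
Per-character ASCII lookup:
  '5': digits start at 48: '5' = 48 + 5 = 53 → 110101
  'G': uppercase starts at 65: 'G' = 65 + 6 = 71 → 1000111
  'Z': uppercase starts at 65: 'Z' = 65 + 25 = 90 → 1011010
= 110101 1000111 1011010


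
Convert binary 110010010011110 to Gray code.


Binary: 110010010011110
Gray code: G = B XOR (B >> 1)
B >> 1 = 011001001001111
110010010011110 XOR 011001001001111:
  1 XOR 0 = 1
  1 XOR 1 = 0
  0 XOR 1 = 1
  0 XOR 0 = 0
  1 XOR 0 = 1
  0 XOR 1 = 1
  0 XOR 0 = 0
  1 XOR 0 = 1
  0 XOR 1 = 1
  0 XOR 0 = 0
  1 XOR 0 = 1
  1 XOR 1 = 0
  1 XOR 1 = 0
  1 XOR 1 = 0
  0 XOR 1 = 1
= 101011011010001


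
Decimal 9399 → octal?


Divide by 8 repeatedly:
9399 ÷ 8 = 1174 remainder 7
1174 ÷ 8 = 146 remainder 6
146 ÷ 8 = 18 remainder 2
18 ÷ 8 = 2 remainder 2
2 ÷ 8 = 0 remainder 2
Reading remainders bottom-up:
= 0o22267


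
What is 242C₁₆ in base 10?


Positional values:
Position 0: C × 16^0 = 12 × 1 = 12
Position 1: 2 × 16^1 = 2 × 16 = 32
Position 2: 4 × 16^2 = 4 × 256 = 1024
Position 3: 2 × 16^3 = 2 × 4096 = 8192
Sum = 12 + 32 + 1024 + 8192
= 9260


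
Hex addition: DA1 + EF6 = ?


Align and add column by column (LSB to MSB, each column mod 16 with carry):
  0DA1
+ 0EF6
  ----
  col 0: 1(1) + 6(6) + 0 (carry in) = 7 → 7(7), carry out 0
  col 1: A(10) + F(15) + 0 (carry in) = 25 → 9(9), carry out 1
  col 2: D(13) + E(14) + 1 (carry in) = 28 → C(12), carry out 1
  col 3: 0(0) + 0(0) + 1 (carry in) = 1 → 1(1), carry out 0
Reading digits MSB→LSB: 1C97
Strip leading zeros: 1C97
= 0x1C97


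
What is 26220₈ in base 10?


Positional values:
Position 0: 0 × 8^0 = 0
Position 1: 2 × 8^1 = 16
Position 2: 2 × 8^2 = 128
Position 3: 6 × 8^3 = 3072
Position 4: 2 × 8^4 = 8192
Sum = 0 + 16 + 128 + 3072 + 8192
= 11408


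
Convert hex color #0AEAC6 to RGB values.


Hex: #0AEAC6
R = 0A₁₆ = 10
G = EA₁₆ = 234
B = C6₁₆ = 198
= RGB(10, 234, 198)


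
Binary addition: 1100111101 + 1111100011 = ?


Align and add column by column (LSB to MSB, carry propagating):
  01100111101
+ 01111100011
  -----------
  col 0: 1 + 1 + 0 (carry in) = 2 → bit 0, carry out 1
  col 1: 0 + 1 + 1 (carry in) = 2 → bit 0, carry out 1
  col 2: 1 + 0 + 1 (carry in) = 2 → bit 0, carry out 1
  col 3: 1 + 0 + 1 (carry in) = 2 → bit 0, carry out 1
  col 4: 1 + 0 + 1 (carry in) = 2 → bit 0, carry out 1
  col 5: 1 + 1 + 1 (carry in) = 3 → bit 1, carry out 1
  col 6: 0 + 1 + 1 (carry in) = 2 → bit 0, carry out 1
  col 7: 0 + 1 + 1 (carry in) = 2 → bit 0, carry out 1
  col 8: 1 + 1 + 1 (carry in) = 3 → bit 1, carry out 1
  col 9: 1 + 1 + 1 (carry in) = 3 → bit 1, carry out 1
  col 10: 0 + 0 + 1 (carry in) = 1 → bit 1, carry out 0
Reading bits MSB→LSB: 11100100000
Strip leading zeros: 11100100000
= 11100100000


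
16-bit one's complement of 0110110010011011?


Original: 0110110010011011
Invert all bits:
  bit 0: 0 → 1
  bit 1: 1 → 0
  bit 2: 1 → 0
  bit 3: 0 → 1
  bit 4: 1 → 0
  bit 5: 1 → 0
  bit 6: 0 → 1
  bit 7: 0 → 1
  bit 8: 1 → 0
  bit 9: 0 → 1
  bit 10: 0 → 1
  bit 11: 1 → 0
  bit 12: 1 → 0
  bit 13: 0 → 1
  bit 14: 1 → 0
  bit 15: 1 → 0
= 1001001101100100


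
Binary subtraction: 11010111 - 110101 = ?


Align and subtract column by column (LSB to MSB, borrowing when needed):
  11010111
- 00110101
  --------
  col 0: (1 - 0 borrow-in) - 1 → 1 - 1 = 0, borrow out 0
  col 1: (1 - 0 borrow-in) - 0 → 1 - 0 = 1, borrow out 0
  col 2: (1 - 0 borrow-in) - 1 → 1 - 1 = 0, borrow out 0
  col 3: (0 - 0 borrow-in) - 0 → 0 - 0 = 0, borrow out 0
  col 4: (1 - 0 borrow-in) - 1 → 1 - 1 = 0, borrow out 0
  col 5: (0 - 0 borrow-in) - 1 → borrow from next column: (0+2) - 1 = 1, borrow out 1
  col 6: (1 - 1 borrow-in) - 0 → 0 - 0 = 0, borrow out 0
  col 7: (1 - 0 borrow-in) - 0 → 1 - 0 = 1, borrow out 0
Reading bits MSB→LSB: 10100010
Strip leading zeros: 10100010
= 10100010


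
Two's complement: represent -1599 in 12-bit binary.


Original: 011000111111
Step 1 - Invert all bits: 100111000000
Step 2 - Add 1: 100111000000 + 1
= 100111000001 (represents -1599)


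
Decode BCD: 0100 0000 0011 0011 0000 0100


Each 4-bit group → digit:
  0100 → 4
  0000 → 0
  0011 → 3
  0011 → 3
  0000 → 0
  0100 → 4
= 403304


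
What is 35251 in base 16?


Divide by 16 repeatedly:
35251 ÷ 16 = 2203 remainder 3 (3)
2203 ÷ 16 = 137 remainder 11 (B)
137 ÷ 16 = 8 remainder 9 (9)
8 ÷ 16 = 0 remainder 8 (8)
Reading remainders bottom-up:
= 0x89B3


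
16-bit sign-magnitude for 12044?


Sign bit: 0 (positive)
Magnitude: 12044 = 010111100001100
= 0010111100001100


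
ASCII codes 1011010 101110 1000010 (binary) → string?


Codes (binary): 1011010 101110 1000010
Per-code ASCII lookup:
  1011010 = 90  (range 65-90: uppercase, 90 - 65 = 25) → 'Z'
  101110 = 46  (special character) → '.'
  1000010 = 66  (range 65-90: uppercase, 66 - 65 = 1) → 'B'
= 'Z.B'


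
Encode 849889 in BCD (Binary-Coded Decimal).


Each digit → 4-bit binary:
  8 → 1000
  4 → 0100
  9 → 1001
  8 → 1000
  8 → 1000
  9 → 1001
= 1000 0100 1001 1000 1000 1001


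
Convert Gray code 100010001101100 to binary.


Gray code: 100010001101100
MSB stays the same: 1
Each subsequent bit = prev_binary XOR current_gray:
  B[1] = 1 XOR 0 = 1
  B[2] = 1 XOR 0 = 1
  B[3] = 1 XOR 0 = 1
  B[4] = 1 XOR 1 = 0
  B[5] = 0 XOR 0 = 0
  B[6] = 0 XOR 0 = 0
  B[7] = 0 XOR 0 = 0
  B[8] = 0 XOR 1 = 1
  B[9] = 1 XOR 1 = 0
  B[10] = 0 XOR 0 = 0
  B[11] = 0 XOR 1 = 1
  B[12] = 1 XOR 1 = 0
  B[13] = 0 XOR 0 = 0
  B[14] = 0 XOR 0 = 0
= 111100001001000 (30792 decimal)


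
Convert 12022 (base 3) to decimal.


Positional values (base 3):
  2 × 3^0 = 2 × 1 = 2
  2 × 3^1 = 2 × 3 = 6
  0 × 3^2 = 0 × 9 = 0
  2 × 3^3 = 2 × 27 = 54
  1 × 3^4 = 1 × 81 = 81
Sum = 2 + 6 + 0 + 54 + 81
= 143


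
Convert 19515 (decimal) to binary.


Divide by 2 repeatedly:
19515 ÷ 2 = 9757 remainder 1
9757 ÷ 2 = 4878 remainder 1
4878 ÷ 2 = 2439 remainder 0
2439 ÷ 2 = 1219 remainder 1
1219 ÷ 2 = 609 remainder 1
609 ÷ 2 = 304 remainder 1
304 ÷ 2 = 152 remainder 0
152 ÷ 2 = 76 remainder 0
76 ÷ 2 = 38 remainder 0
38 ÷ 2 = 19 remainder 0
19 ÷ 2 = 9 remainder 1
9 ÷ 2 = 4 remainder 1
4 ÷ 2 = 2 remainder 0
2 ÷ 2 = 1 remainder 0
1 ÷ 2 = 0 remainder 1
Reading remainders bottom-up:
= 100110000111011


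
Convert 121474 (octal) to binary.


Each octal digit → 3 binary bits:
  1 = 001
  2 = 010
  1 = 001
  4 = 100
  7 = 111
  4 = 100
Concatenate: 001 010 001 100 111 100
= 001010001100111100


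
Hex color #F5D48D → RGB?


Hex: #F5D48D
R = F5₁₆ = 245
G = D4₁₆ = 212
B = 8D₁₆ = 141
= RGB(245, 212, 141)


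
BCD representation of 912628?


Each digit → 4-bit binary:
  9 → 1001
  1 → 0001
  2 → 0010
  6 → 0110
  2 → 0010
  8 → 1000
= 1001 0001 0010 0110 0010 1000


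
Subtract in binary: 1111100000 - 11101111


Align and subtract column by column (LSB to MSB, borrowing when needed):
  1111100000
- 0011101111
  ----------
  col 0: (0 - 0 borrow-in) - 1 → borrow from next column: (0+2) - 1 = 1, borrow out 1
  col 1: (0 - 1 borrow-in) - 1 → borrow from next column: (-1+2) - 1 = 0, borrow out 1
  col 2: (0 - 1 borrow-in) - 1 → borrow from next column: (-1+2) - 1 = 0, borrow out 1
  col 3: (0 - 1 borrow-in) - 1 → borrow from next column: (-1+2) - 1 = 0, borrow out 1
  col 4: (0 - 1 borrow-in) - 0 → borrow from next column: (-1+2) - 0 = 1, borrow out 1
  col 5: (1 - 1 borrow-in) - 1 → borrow from next column: (0+2) - 1 = 1, borrow out 1
  col 6: (1 - 1 borrow-in) - 1 → borrow from next column: (0+2) - 1 = 1, borrow out 1
  col 7: (1 - 1 borrow-in) - 1 → borrow from next column: (0+2) - 1 = 1, borrow out 1
  col 8: (1 - 1 borrow-in) - 0 → 0 - 0 = 0, borrow out 0
  col 9: (1 - 0 borrow-in) - 0 → 1 - 0 = 1, borrow out 0
Reading bits MSB→LSB: 1011110001
Strip leading zeros: 1011110001
= 1011110001
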